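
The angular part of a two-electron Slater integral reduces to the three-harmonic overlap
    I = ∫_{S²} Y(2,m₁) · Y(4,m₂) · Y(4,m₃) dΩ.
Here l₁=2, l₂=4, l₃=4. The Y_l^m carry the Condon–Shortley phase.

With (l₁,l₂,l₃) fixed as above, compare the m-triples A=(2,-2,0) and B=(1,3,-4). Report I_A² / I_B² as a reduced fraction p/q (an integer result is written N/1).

45/49

Same 2,4,4: normalisation and zero-m 3j drop out of the ratio.
A: Δ: 2! 2! 6! / 11! → 1/13860; sum: t=0:+1/192 = 1/192; 3j²(2 4 4; 2 -2 0) = Δ·Π!·Σ² = 3/77  (sign +1)
B: Δ: 2! 2! 6! / 11! → 1/13860; sum: t=1:−1/1440 = -1/1440; 3j²(2 4 4; 1 3 -4) = Δ·Π!·Σ² = 7/165  (sign -1)
I_A²/I_B² = (3/77)/(7/165) = 45/49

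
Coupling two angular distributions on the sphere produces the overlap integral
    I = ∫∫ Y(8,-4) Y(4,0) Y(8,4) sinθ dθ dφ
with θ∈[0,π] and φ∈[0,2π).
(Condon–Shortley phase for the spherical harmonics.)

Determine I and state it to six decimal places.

-0.082230

Checks pass: Σm=0; 20 even; l₃=8∈[4,12].
(2·8+1)(2·4+1)(2·8+1) = 2601
Δ: 4! 12! 4! / 21! → 1/185175900
sum: t=0:+1/557383680 t=1:−1/21772800 t=2:+1/8294400 t=3:−1/21772800 t=4:+1/557383680 = 1/30965760
3j²(8 4 8; 0 0 0) = Δ·Π!·Σ² = 36/4199  (sign +1)
sum: t=0:+1/275904921600 t=1:−1/1437004800 t=2:+1/116121600 t=3:−1/78382080 t=4:+1/557383680 = -1/328458240
3j²(8 4 8; -4 0 4) = Δ·Π!·Σ² = 16/4199  (sign -1)
combine: 4πI² = 2601·36/4199·16/4199 = 5184/61009
take √, sign -1: I = -0.08223006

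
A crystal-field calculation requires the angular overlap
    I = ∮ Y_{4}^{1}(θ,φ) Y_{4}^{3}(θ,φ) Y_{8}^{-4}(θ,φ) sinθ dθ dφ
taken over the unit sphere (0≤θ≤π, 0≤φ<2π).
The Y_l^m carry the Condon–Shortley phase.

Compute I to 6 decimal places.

Checks pass: Σm=0; 16 even; l₃=8∈[0,8].
(2·4+1)(2·4+1)(2·8+1) = 1377
Δ: 0! 8! 8! / 17! → 1/218790
sum: t=0:+1/331776 = 1/331776
3j²(4 4 8; 0 0 0) = Δ·Π!·Σ² = 490/21879  (sign +1)
sum: t=0:+1/3628800 = 1/3628800
3j²(4 4 8; 1 3 -4) = Δ·Π!·Σ² = 16/1105  (sign +1)
combine: 4πI² = 1377·490/21879·16/1105 = 14112/31603
take √, sign +1: I = 0.18850601

0.188506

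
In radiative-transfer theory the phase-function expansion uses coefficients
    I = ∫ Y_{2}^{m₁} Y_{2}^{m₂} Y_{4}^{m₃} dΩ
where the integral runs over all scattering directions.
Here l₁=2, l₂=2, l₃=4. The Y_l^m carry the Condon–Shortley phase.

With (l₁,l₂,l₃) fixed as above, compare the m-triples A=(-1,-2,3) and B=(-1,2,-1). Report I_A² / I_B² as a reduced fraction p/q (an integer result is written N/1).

7/1

Shared (l₁,l₂,l₃)=(2,2,4): N and (l;000)² cancel in I_A²/I_B².
A: Δ = 0!·4!·4!/9! = 1/630; Racah Σ t=0..0: t=0:+1/144 = 1/144; ⇒ 3j(2 2 4; -1 -2 3)² = 1/18, sgn -1
B: Δ = 0!·4!·4!/9! = 1/630; Racah Σ t=0..0: t=0:+1/144 = 1/144; ⇒ 3j(2 2 4; -1 2 -1)² = 1/126, sgn -1
I_A²/I_B² = (1/18)/(1/126) = 7/1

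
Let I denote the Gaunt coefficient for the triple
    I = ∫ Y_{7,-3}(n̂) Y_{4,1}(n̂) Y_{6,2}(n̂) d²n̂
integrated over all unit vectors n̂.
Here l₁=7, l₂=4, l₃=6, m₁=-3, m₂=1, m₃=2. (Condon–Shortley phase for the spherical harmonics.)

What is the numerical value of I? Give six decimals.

Σlᵢ=17 odd — θ-integrand is odd under cosθ→−cosθ; I=0

0.000000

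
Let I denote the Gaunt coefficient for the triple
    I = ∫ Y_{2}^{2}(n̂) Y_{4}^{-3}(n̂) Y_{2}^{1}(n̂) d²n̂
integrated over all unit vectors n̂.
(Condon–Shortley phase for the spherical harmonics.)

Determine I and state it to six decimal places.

m-sum 0 ✓  L=8 even ✓  2≤2≤6 ✓
Π(2lᵢ+1) = 5×9×5 = 225
triangle coeff Δ(2,4,2) = 1/630
Σ_t [2,2]: t=2:+1/16 = 1/16
(3j)²=2/35 [(2 4 2; 0 0 0)], sign=+1
Σ_t [0,0]: t=0:+1/144 = 1/144
(3j)²=1/18 [(2 4 2; 2 -3 1)], sign=-1
⇒ 4πI² = 5/7
I = (-1)√(5/7/(4π)) = -0.23841361

-0.238414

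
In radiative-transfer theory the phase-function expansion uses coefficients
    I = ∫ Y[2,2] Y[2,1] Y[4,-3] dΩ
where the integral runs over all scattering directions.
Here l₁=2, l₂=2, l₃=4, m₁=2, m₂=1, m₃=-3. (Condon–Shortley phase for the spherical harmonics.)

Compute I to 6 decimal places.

Checks pass: Σm=0; 8 even; l₃=4∈[0,4].
(2·2+1)(2·2+1)(2·4+1) = 225
Δ: 0! 4! 4! / 9! → 1/630
sum: t=0:+1/16 = 1/16
3j²(2 2 4; 0 0 0) = Δ·Π!·Σ² = 2/35  (sign +1)
sum: t=0:+1/144 = 1/144
3j²(2 2 4; 2 1 -3) = Δ·Π!·Σ² = 1/18  (sign -1)
combine: 4πI² = 225·2/35·1/18 = 5/7
take √, sign -1: I = -0.23841361

-0.238414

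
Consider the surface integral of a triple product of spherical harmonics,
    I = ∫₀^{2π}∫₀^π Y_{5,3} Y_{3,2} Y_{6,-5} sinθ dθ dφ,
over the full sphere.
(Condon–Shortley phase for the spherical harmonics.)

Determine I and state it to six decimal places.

Rules hold: Σm=0, L=14 even, 2≤6≤8.
N = 11·7·13 = 1001
Δ = 2!·8!·4!/15! = 1/675675
Racah Σ t=0..2: t=0:+1/8640 t=1:−1/2304 t=2:+1/8640 = -7/34560
⇒ 3j(5 3 6; 0 0 0)² = 7/429, sgn -1
Racah Σ t=1..2: t=1:−1/120960 t=2:+1/483840 = -1/161280
⇒ 3j(5 3 6; 3 2 -5)² = 2/91, sgn +1
4πI² = N·(3j₀)²·(3jₘ)² = 14/39
I = -1·√(0.358974/4π) = -0.16901560

-0.169016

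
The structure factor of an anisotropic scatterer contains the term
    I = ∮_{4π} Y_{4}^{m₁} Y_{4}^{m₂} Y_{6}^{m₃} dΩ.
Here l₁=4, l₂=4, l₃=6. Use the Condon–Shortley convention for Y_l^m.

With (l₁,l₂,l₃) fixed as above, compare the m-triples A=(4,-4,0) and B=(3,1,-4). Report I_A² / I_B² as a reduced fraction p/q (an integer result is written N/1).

Same 4,4,6: normalisation and zero-m 3j drop out of the ratio.
A: Δ: 2! 6! 6! / 15! → 1/1261260; sum: t=0:+1/1036800 = 1/1036800; 3j²(4 4 6; 4 -4 0) = Δ·Π!·Σ² = 4/6435  (sign +1)
B: Δ: 2! 6! 6! / 15! → 1/1261260; sum: t=0:+1/28800 t=1:−1/34560 = 1/172800; 3j²(4 4 6; 3 1 -4) = Δ·Π!·Σ² = 1/1430  (sign +1)
I_A²/I_B² = (4/6435)/(1/1430) = 8/9

8/9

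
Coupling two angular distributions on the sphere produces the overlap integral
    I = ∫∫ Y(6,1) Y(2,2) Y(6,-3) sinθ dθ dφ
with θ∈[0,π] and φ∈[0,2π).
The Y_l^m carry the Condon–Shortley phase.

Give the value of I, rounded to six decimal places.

Checks pass: Σm=0; 14 even; l₃=6∈[4,8].
(2·6+1)(2·2+1)(2·6+1) = 845
Δ: 2! 10! 2! / 15! → 1/90090
sum: t=0:+1/69120 t=1:−1/14400 t=2:+1/69120 = -7/172800
3j²(6 2 6; 0 0 0) = Δ·Π!·Σ² = 14/715  (sign -1)
sum: t=2:+1/120960 = 1/120960
3j²(6 2 6; 1 2 -3) = Δ·Π!·Σ² = 24/1001  (sign -1)
combine: 4πI² = 845·14/715·24/1001 = 48/121
take √, sign +1: I = 0.17767364

0.177674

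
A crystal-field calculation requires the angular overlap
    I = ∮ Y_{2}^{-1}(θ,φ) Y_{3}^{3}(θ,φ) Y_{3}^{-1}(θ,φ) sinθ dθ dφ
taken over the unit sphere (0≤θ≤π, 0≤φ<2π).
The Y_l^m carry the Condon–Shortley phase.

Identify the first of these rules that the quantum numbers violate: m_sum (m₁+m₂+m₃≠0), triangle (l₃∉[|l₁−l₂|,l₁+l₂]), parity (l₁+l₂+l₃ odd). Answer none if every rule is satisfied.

m_sum

m₁+m₂+m₃ = -1 + 3 − 1 = 1  ✗
triangle: |2−3|=1 ≤ l₃=3 ≤ 2+3=5
parity: l₁+l₂+l₃ = 8 is even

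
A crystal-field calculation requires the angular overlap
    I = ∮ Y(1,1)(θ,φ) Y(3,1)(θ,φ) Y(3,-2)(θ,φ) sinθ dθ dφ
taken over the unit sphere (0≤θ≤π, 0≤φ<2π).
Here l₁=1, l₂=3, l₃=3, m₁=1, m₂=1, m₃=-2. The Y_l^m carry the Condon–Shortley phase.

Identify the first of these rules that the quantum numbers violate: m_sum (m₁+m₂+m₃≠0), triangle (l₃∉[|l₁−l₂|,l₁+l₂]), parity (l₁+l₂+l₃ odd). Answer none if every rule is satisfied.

parity

azimuthal sum: 1 + 1 − 2 = 0  ✓
2 ≤ 3 ≤ 4 (triangle on l)  ✓
L = 1 + 3 + 3 = 7 (odd)  ✗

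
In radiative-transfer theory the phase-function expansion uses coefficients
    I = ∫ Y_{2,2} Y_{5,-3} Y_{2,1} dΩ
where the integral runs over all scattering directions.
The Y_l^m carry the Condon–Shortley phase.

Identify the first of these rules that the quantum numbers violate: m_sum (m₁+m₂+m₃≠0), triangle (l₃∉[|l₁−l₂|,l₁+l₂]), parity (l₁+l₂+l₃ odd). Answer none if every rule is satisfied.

triangle

Σmᵢ = 0  ✓
l₃∈[|l₁−l₂|,l₁+l₂]=[3,7], have l₃=2  ✗
Σlᵢ = 9 ⇒ odd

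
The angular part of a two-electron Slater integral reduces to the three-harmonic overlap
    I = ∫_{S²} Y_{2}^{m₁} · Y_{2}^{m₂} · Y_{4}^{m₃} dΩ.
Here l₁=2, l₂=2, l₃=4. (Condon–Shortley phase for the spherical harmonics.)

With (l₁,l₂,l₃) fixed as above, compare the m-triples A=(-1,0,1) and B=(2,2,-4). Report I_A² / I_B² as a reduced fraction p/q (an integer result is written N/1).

3/7

Shared (l₁,l₂,l₃)=(2,2,4): N and (l;000)² cancel in I_A²/I_B².
A: Δ = 0!·4!·4!/9! = 1/630; Racah Σ t=0..0: t=0:+1/24 = 1/24; ⇒ 3j(2 2 4; -1 0 1)² = 1/21, sgn -1
B: Δ = 0!·4!·4!/9! = 1/630; Racah Σ t=0..0: t=0:+1/576 = 1/576; ⇒ 3j(2 2 4; 2 2 -4)² = 1/9, sgn +1
I_A²/I_B² = (1/21)/(1/9) = 3/7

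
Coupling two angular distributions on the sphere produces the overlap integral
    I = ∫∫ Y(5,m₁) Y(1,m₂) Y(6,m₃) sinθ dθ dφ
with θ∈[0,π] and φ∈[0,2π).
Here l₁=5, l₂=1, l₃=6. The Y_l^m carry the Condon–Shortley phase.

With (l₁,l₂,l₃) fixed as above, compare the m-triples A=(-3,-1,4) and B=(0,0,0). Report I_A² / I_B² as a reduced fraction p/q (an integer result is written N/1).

Shared (l₁,l₂,l₃)=(5,1,6): N and (l;000)² cancel in I_A²/I_B².
A: Δ = 0!·10!·2!/13! = 1/858; Racah Σ t=0..0: t=0:+1/161280 = 1/161280; ⇒ 3j(5 1 6; -3 -1 4)² = 15/286, sgn +1
B: Δ = 0!·10!·2!/13! = 1/858; Racah Σ t=0..0: t=0:+1/14400 = 1/14400; ⇒ 3j(5 1 6; 0 0 0)² = 6/143, sgn +1
I_A²/I_B² = (15/286)/(6/143) = 5/4

5/4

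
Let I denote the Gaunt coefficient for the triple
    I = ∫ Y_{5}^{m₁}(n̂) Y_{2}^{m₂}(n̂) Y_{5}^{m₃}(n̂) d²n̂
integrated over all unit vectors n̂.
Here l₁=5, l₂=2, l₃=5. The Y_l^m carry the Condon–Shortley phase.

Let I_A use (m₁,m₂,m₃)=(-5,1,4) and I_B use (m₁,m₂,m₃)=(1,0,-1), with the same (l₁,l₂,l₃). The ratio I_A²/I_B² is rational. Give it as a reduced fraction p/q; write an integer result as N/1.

Same 5,2,5: normalisation and zero-m 3j drop out of the ratio.
A: Δ: 2! 8! 2! / 13! → 1/38610; sum: t=2:+1/80640 = 1/80640; 3j²(5 2 5; -5 1 4) = Δ·Π!·Σ² = 9/286  (sign -1)
B: Δ: 2! 8! 2! / 13! → 1/38610; sum: t=0:+1/2304 t=1:−1/720 t=2:+1/5760 = -1/1280; 3j²(5 2 5; 1 0 -1) = Δ·Π!·Σ² = 27/1430  (sign -1)
I_A²/I_B² = (9/286)/(27/1430) = 5/3

5/3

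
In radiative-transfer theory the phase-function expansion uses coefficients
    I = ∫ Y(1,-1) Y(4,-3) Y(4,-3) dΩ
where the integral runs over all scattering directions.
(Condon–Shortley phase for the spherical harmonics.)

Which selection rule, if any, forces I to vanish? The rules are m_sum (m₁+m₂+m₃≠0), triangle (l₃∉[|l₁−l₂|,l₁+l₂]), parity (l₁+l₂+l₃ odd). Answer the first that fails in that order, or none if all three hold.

m_sum

azimuthal sum: -1 − 3 − 3 = -7  ✗
3 ≤ 4 ≤ 5 (triangle on l)
L = 1 + 4 + 4 = 9 (odd)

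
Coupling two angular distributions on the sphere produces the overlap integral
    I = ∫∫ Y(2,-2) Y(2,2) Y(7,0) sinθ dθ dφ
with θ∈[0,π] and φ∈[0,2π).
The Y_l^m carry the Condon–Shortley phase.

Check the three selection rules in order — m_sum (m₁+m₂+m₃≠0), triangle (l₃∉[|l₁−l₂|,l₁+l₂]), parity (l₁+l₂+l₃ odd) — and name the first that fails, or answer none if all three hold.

m₁+m₂+m₃ = -2 + 2 + 0 = 0  ✓
triangle: |2−2|=0 ≤ l₃=7 ≤ 2+2=4  ✗
parity: l₁+l₂+l₃ = 11 is odd

triangle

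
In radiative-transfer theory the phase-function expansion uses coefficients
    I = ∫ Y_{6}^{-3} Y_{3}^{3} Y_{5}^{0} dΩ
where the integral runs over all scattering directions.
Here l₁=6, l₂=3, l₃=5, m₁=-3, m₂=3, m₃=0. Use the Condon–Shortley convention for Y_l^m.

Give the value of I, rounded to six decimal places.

0.190675

Checks pass: Σm=0; 14 even; l₃=5∈[3,9].
(2·6+1)(2·3+1)(2·5+1) = 1001
Δ: 4! 8! 2! / 15! → 1/675675
sum: t=1:−1/8640 t=2:+1/2304 t=3:−1/8640 = 7/34560
3j²(6 3 5; 0 0 0) = Δ·Π!·Σ² = 7/429  (sign -1)
sum: t=4:+1/34560 = 1/34560
3j²(6 3 5; -3 3 0) = Δ·Π!·Σ² = 4/143  (sign -1)
combine: 4πI² = 1001·7/429·4/143 = 196/429
take √, sign +1: I = 0.19067531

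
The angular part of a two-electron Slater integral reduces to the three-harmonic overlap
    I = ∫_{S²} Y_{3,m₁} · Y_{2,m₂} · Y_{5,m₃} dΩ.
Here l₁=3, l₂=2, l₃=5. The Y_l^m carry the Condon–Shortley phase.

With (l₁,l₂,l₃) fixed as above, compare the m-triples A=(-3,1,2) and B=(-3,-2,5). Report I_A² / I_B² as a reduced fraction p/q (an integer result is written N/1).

1/30

Shared (l₁,l₂,l₃)=(3,2,5): N and (l;000)² cancel in I_A²/I_B².
A: Δ = 0!·6!·4!/11! = 1/2310; Racah Σ t=0..0: t=0:+1/4320 = 1/4320; ⇒ 3j(3 2 5; -3 1 2)² = 1/330, sgn -1
B: Δ = 0!·6!·4!/11! = 1/2310; Racah Σ t=0..0: t=0:+1/17280 = 1/17280; ⇒ 3j(3 2 5; -3 -2 5)² = 1/11, sgn +1
I_A²/I_B² = (1/330)/(1/11) = 1/30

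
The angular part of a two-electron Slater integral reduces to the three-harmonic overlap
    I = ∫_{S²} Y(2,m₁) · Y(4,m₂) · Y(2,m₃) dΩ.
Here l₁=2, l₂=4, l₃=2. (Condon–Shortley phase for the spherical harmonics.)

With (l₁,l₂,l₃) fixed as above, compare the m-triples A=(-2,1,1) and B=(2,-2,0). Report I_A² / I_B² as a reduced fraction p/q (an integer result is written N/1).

l's match ⇒ only the (l;m) 3-j factors differ between A and B.
A: triangle coeff Δ(2,4,2) = 1/630; Σ_t [4,4]: t=4:+1/144 = 1/144; (3j)²=1/126 [(2 4 2; -2 1 1)], sign=-1
B: triangle coeff Δ(2,4,2) = 1/630; Σ_t [0,0]: t=0:+1/96 = 1/96; (3j)²=1/42 [(2 4 2; 2 -2 0)], sign=+1
I_A²/I_B² = (1/126)/(1/42) = 1/3

1/3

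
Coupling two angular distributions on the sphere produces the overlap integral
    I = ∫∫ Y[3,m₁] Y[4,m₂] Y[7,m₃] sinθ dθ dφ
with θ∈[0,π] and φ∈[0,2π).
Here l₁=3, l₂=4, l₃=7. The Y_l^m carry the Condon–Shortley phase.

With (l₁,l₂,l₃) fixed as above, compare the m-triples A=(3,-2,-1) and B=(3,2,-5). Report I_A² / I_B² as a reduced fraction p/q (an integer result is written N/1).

1/33

l's match ⇒ only the (l;m) 3-j factors differ between A and B.
A: triangle coeff Δ(3,4,7) = 1/45045; Σ_t [0,0]: t=0:+1/1036800 = 1/1036800; (3j)²=4/6435 [(3 4 7; 3 -2 -1)], sign=+1
B: triangle coeff Δ(3,4,7) = 1/45045; Σ_t [0,0]: t=0:+1/1036800 = 1/1036800; (3j)²=4/195 [(3 4 7; 3 2 -5)], sign=+1
I_A²/I_B² = (4/6435)/(4/195) = 1/33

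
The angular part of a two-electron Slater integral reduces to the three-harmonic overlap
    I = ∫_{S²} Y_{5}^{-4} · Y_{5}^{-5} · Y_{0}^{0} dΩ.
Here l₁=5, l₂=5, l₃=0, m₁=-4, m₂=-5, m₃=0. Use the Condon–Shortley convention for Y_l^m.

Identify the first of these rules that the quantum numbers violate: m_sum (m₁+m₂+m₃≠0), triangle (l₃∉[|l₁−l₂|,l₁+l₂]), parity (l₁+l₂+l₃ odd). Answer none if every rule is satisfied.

m₁+m₂+m₃ = -4 − 5 + 0 = -9  ✗
triangle: |5−5|=0 ≤ l₃=0 ≤ 5+5=10
parity: l₁+l₂+l₃ = 10 is even

m_sum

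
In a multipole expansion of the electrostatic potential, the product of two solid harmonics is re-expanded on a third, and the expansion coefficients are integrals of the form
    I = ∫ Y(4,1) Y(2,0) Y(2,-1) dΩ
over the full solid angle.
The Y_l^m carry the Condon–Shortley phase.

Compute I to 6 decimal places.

Rules hold: Σm=0, L=8 even, 2≤2≤6.
N = 9·5·5 = 225
Δ = 4!·4!·0!/9! = 1/630
Racah Σ t=2..2: t=2:+1/16 = 1/16
⇒ 3j(4 2 2; 0 0 0)² = 2/35, sgn +1
Racah Σ t=2..2: t=2:+1/24 = 1/24
⇒ 3j(4 2 2; 1 0 -1)² = 1/21, sgn -1
4πI² = N·(3j₀)²·(3jₘ)² = 30/49
I = -1·√(0.612245/4π) = -0.22072812

-0.220728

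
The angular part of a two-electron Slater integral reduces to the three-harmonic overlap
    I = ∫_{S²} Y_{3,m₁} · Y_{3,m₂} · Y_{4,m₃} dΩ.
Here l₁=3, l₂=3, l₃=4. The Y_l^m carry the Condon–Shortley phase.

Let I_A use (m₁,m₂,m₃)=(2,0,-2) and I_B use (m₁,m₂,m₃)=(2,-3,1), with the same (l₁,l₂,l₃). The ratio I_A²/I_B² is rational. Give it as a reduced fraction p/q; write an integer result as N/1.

1/10

Same 3,3,4: normalisation and zero-m 3j drop out of the ratio.
A: Δ: 2! 4! 4! / 11! → 1/34650; sum: t=0:+1/72 t=1:−1/96 = 1/288; 3j²(3 3 4; 2 0 -2) = Δ·Π!·Σ² = 1/462  (sign +1)
B: Δ: 2! 4! 4! / 11! → 1/34650; sum: t=0:+1/288 = 1/288; 3j²(3 3 4; 2 -3 1) = Δ·Π!·Σ² = 5/231  (sign -1)
I_A²/I_B² = (1/462)/(5/231) = 1/10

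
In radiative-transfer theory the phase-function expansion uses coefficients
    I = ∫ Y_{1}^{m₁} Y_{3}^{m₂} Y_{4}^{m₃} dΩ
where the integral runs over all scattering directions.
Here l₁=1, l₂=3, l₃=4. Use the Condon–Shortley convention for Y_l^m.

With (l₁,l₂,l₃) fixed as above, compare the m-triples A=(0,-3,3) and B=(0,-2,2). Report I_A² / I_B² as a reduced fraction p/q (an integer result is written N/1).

Same 1,3,4: normalisation and zero-m 3j drop out of the ratio.
A: Δ: 0! 2! 6! / 9! → 1/252; sum: t=0:+1/720 = 1/720; 3j²(1 3 4; 0 -3 3) = Δ·Π!·Σ² = 1/36  (sign -1)
B: Δ: 0! 2! 6! / 9! → 1/252; sum: t=0:+1/120 = 1/120; 3j²(1 3 4; 0 -2 2) = Δ·Π!·Σ² = 1/21  (sign +1)
I_A²/I_B² = (1/36)/(1/21) = 7/12

7/12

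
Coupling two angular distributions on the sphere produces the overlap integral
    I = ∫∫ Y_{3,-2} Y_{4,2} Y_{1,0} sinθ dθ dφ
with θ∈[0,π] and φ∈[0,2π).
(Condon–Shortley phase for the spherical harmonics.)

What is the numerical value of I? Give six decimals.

0.213244

m-sum 0 ✓  L=8 even ✓  1≤1≤7 ✓
Π(2lᵢ+1) = 7×9×3 = 189
triangle coeff Δ(3,4,1) = 1/252
Σ_t [3,3]: t=3:−1/36 = -1/36
(3j)²=4/63 [(3 4 1; 0 0 0)], sign=+1
Σ_t [5,5]: t=5:−1/120 = -1/120
(3j)²=1/21 [(3 4 1; -2 2 0)], sign=+1
⇒ 4πI² = 4/7
I = (+1)√(4/7/(4π)) = 0.21324362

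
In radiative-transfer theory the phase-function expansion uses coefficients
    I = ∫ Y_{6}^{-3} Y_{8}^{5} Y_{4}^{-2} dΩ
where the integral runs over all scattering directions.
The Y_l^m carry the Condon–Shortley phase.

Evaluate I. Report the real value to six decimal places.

m-sum 0 ✓  L=18 even ✓  2≤4≤14 ✓
Π(2lᵢ+1) = 13×17×9 = 1989
triangle coeff Δ(6,8,4) = 1/23279256
Σ_t [4,6]: t=4:+1/1658880 t=5:−1/518400 t=6:+1/1658880 = -1/1382400
(3j)²=504/46189 [(6 8 4; 0 0 0)], sign=-1
Σ_t [7,9]: t=7:−1/43545600 t=8:+1/9676800 t=9:−1/34836480 = 1/19353600
(3j)²=243/18088 [(6 8 4; -3 5 -2)], sign=+1
⇒ 4πI² = 19683/67507
I = (-1)√(19683/67507/(4π)) = -0.15232329

-0.152323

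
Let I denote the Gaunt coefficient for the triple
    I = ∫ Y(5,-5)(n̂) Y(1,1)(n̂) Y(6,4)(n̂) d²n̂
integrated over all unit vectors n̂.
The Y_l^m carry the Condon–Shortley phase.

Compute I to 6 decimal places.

0.040859

Rules hold: Σm=0, L=12 even, 4≤6≤6.
N = 11·3·13 = 429
Δ = 0!·10!·2!/13! = 1/858
Racah Σ t=0..0: t=0:+1/14400 = 1/14400
⇒ 3j(5 1 6; 0 0 0)² = 6/143, sgn +1
Racah Σ t=0..0: t=0:+1/7257600 = 1/7257600
⇒ 3j(5 1 6; -5 1 4)² = 1/858, sgn +1
4πI² = N·(3j₀)²·(3jₘ)² = 3/143
I = +1·√(0.020979/4π) = 0.04085899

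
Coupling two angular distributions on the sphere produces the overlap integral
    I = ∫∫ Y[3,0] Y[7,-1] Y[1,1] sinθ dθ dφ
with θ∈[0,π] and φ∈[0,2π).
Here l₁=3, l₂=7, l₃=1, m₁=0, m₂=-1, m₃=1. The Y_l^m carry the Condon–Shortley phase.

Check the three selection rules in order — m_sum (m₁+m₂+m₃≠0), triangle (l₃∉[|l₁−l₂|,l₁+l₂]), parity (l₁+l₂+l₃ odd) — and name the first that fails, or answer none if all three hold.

triangle

m₁+m₂+m₃ = 0 − 1 + 1 = 0  ✓
triangle: |3−7|=4 ≤ l₃=1 ≤ 3+7=10  ✗
parity: l₁+l₂+l₃ = 11 is odd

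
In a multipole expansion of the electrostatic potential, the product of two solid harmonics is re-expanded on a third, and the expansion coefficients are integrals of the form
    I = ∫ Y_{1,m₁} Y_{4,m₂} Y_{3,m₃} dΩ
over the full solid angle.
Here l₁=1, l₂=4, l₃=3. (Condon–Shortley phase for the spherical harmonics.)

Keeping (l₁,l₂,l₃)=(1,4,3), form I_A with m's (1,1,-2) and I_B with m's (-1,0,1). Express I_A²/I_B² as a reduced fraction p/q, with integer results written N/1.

1/2

l's match ⇒ only the (l;m) 3-j factors differ between A and B.
A: triangle coeff Δ(1,4,3) = 1/252; Σ_t [0,0]: t=0:+1/240 = 1/240; (3j)²=1/84 [(1 4 3; 1 1 -2)], sign=-1
B: triangle coeff Δ(1,4,3) = 1/252; Σ_t [2,2]: t=2:+1/96 = 1/96; (3j)²=1/42 [(1 4 3; -1 0 1)], sign=+1
I_A²/I_B² = (1/84)/(1/42) = 1/2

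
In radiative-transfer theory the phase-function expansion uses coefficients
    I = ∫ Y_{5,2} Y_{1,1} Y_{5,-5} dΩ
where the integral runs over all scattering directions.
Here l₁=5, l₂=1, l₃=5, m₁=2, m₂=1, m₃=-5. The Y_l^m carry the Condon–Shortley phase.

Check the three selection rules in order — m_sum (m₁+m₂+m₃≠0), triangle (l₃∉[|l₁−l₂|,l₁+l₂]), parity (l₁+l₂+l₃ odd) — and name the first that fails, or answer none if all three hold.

azimuthal sum: 2 + 1 − 5 = -2  ✗
4 ≤ 5 ≤ 6 (triangle on l)
L = 5 + 1 + 5 = 11 (odd)

m_sum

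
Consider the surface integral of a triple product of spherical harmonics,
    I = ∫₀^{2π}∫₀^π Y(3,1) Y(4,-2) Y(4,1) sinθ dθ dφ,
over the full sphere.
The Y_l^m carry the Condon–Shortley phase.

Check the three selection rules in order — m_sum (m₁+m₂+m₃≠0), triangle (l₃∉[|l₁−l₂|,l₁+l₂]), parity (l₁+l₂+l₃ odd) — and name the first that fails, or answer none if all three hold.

parity

m₁+m₂+m₃ = 1 − 2 + 1 = 0  ✓
triangle: |3−4|=1 ≤ l₃=4 ≤ 3+4=7  ✓
parity: l₁+l₂+l₃ = 11 is odd  ✗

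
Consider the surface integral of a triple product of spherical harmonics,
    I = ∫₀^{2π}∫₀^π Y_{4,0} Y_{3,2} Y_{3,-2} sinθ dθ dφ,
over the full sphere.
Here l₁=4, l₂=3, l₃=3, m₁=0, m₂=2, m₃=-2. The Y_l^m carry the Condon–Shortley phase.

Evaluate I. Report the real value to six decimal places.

-0.179515

Rules hold: Σm=0, L=10 even, 1≤3≤7.
N = 9·7·7 = 441
Δ = 4!·4!·2!/11! = 1/34650
Racah Σ t=1..3: t=1:−1/72 t=2:+1/16 t=3:−1/72 = 5/144
⇒ 3j(4 3 3; 0 0 0)² = 2/77, sgn -1
Racah Σ t=3..4: t=3:−1/72 t=4:+1/576 = -7/576
⇒ 3j(4 3 3; 0 2 -2)² = 7/198, sgn +1
4πI² = N·(3j₀)²·(3jₘ)² = 49/121
I = -1·√(0.404959/4π) = -0.17951487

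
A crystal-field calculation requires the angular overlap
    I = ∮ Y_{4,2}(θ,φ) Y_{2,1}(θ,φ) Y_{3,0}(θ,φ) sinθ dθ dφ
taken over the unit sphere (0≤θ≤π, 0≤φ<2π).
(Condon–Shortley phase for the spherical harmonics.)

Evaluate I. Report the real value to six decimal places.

Σmᵢ = 3 ≠ 0, so the φ-integral vanishes; I = 0

0.000000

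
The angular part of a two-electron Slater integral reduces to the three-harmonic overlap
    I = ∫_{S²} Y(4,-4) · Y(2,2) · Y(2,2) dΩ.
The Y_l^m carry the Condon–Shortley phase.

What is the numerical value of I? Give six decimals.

0.337168

m-sum 0 ✓  L=8 even ✓  2≤2≤6 ✓
Π(2lᵢ+1) = 9×5×5 = 225
triangle coeff Δ(4,2,2) = 1/630
Σ_t [2,2]: t=2:+1/16 = 1/16
(3j)²=2/35 [(4 2 2; 0 0 0)], sign=+1
Σ_t [4,4]: t=4:+1/576 = 1/576
(3j)²=1/9 [(4 2 2; -4 2 2)], sign=+1
⇒ 4πI² = 10/7
I = (+1)√(10/7/(4π)) = 0.33716777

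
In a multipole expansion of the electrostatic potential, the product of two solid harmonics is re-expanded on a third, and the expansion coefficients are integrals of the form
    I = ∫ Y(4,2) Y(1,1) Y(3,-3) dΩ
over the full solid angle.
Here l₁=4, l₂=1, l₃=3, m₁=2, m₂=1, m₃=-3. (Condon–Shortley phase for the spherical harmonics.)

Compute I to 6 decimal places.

Checks pass: Σm=0; 8 even; l₃=3∈[3,5].
(2·4+1)(2·1+1)(2·3+1) = 189
Δ: 2! 6! 0! / 9! → 1/252
sum: t=1:−1/36 = -1/36
3j²(4 1 3; 0 0 0) = Δ·Π!·Σ² = 4/63  (sign +1)
sum: t=2:+1/1440 = 1/1440
3j²(4 1 3; 2 1 -3) = Δ·Π!·Σ² = 1/252  (sign +1)
combine: 4πI² = 189·4/63·1/252 = 1/21
take √, sign +1: I = 0.06155813

0.061558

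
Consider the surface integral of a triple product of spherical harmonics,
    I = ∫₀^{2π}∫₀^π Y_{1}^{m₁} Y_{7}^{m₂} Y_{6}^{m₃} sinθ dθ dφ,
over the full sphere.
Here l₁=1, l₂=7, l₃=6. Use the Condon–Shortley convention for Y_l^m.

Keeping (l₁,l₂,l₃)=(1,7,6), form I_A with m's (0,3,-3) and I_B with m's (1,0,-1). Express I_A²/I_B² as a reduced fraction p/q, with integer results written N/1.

40/21

Same 1,7,6: normalisation and zero-m 3j drop out of the ratio.
A: Δ: 2! 0! 12! / 15! → 1/1365; sum: t=1:−1/2177280 = -1/2177280; 3j²(1 7 6; 0 3 -3) = Δ·Π!·Σ² = 8/273  (sign +1)
B: Δ: 2! 0! 12! / 15! → 1/1365; sum: t=0:+1/1209600 = 1/1209600; 3j²(1 7 6; 1 0 -1) = Δ·Π!·Σ² = 1/65  (sign -1)
I_A²/I_B² = (8/273)/(1/65) = 40/21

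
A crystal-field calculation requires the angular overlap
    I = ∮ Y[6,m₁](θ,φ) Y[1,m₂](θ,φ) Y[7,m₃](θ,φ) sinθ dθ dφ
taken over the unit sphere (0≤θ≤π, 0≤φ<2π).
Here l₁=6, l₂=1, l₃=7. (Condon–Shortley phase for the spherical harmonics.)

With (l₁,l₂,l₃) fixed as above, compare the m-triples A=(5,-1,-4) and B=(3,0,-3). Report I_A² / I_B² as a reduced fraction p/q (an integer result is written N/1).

3/40

Same 6,1,7: normalisation and zero-m 3j drop out of the ratio.
A: Δ: 0! 12! 2! / 15! → 1/1365; sum: t=0:+1/79833600 = 1/79833600; 3j²(6 1 7; 5 -1 -4) = Δ·Π!·Σ² = 1/455  (sign -1)
B: Δ: 0! 12! 2! / 15! → 1/1365; sum: t=0:+1/2177280 = 1/2177280; 3j²(6 1 7; 3 0 -3) = Δ·Π!·Σ² = 8/273  (sign +1)
I_A²/I_B² = (1/455)/(8/273) = 3/40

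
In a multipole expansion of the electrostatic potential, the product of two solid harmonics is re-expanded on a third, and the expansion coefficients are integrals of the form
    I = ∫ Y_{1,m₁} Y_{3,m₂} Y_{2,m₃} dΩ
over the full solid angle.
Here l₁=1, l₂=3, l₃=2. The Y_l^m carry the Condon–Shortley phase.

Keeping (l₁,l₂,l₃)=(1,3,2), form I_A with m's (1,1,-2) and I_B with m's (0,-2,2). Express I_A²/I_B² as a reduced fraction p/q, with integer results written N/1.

Same 1,3,2: normalisation and zero-m 3j drop out of the ratio.
A: Δ: 2! 0! 4! / 7! → 1/105; sum: t=0:+1/48 = 1/48; 3j²(1 3 2; 1 1 -2) = Δ·Π!·Σ² = 1/105  (sign +1)
B: Δ: 2! 0! 4! / 7! → 1/105; sum: t=1:−1/24 = -1/24; 3j²(1 3 2; 0 -2 2) = Δ·Π!·Σ² = 1/21  (sign -1)
I_A²/I_B² = (1/105)/(1/21) = 1/5

1/5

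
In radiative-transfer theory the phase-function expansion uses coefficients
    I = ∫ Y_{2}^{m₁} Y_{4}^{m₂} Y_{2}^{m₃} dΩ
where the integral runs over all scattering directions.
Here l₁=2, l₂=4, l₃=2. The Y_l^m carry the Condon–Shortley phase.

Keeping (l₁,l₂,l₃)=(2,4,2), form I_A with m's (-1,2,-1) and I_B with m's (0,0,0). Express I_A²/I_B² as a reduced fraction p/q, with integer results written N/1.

10/9

l's match ⇒ only the (l;m) 3-j factors differ between A and B.
A: triangle coeff Δ(2,4,2) = 1/630; Σ_t [3,3]: t=3:−1/36 = -1/36; (3j)²=4/63 [(2 4 2; -1 2 -1)], sign=+1
B: triangle coeff Δ(2,4,2) = 1/630; Σ_t [2,2]: t=2:+1/16 = 1/16; (3j)²=2/35 [(2 4 2; 0 0 0)], sign=+1
I_A²/I_B² = (4/63)/(2/35) = 10/9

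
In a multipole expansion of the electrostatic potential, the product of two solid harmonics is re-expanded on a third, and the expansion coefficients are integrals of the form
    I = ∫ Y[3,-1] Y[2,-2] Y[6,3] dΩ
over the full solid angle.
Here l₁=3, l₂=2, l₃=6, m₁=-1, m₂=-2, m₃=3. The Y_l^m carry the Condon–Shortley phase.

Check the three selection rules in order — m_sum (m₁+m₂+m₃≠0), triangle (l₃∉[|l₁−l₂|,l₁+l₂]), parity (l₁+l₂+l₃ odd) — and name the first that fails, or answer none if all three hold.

m₁+m₂+m₃ = -1 − 2 + 3 = 0  ✓
triangle: |3−2|=1 ≤ l₃=6 ≤ 3+2=5  ✗
parity: l₁+l₂+l₃ = 11 is odd

triangle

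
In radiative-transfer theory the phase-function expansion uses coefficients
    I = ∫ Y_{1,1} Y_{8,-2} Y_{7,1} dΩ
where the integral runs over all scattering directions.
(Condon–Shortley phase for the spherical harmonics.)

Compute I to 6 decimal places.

Rules hold: Σm=0, L=16 even, 7≤7≤9.
N = 3·17·15 = 765
Δ = 2!·0!·14!/17! = 1/2040
Racah Σ t=1..1: t=1:−1/25401600 = -1/25401600
⇒ 3j(1 8 7; 0 0 0)² = 8/255, sgn +1
Racah Σ t=0..0: t=0:+1/58060800 = 1/58060800
⇒ 3j(1 8 7; 1 -2 1)² = 3/136, sgn +1
4πI² = N·(3j₀)²·(3jₘ)² = 9/17
I = +1·√(0.529412/4π) = 0.20525411

0.205254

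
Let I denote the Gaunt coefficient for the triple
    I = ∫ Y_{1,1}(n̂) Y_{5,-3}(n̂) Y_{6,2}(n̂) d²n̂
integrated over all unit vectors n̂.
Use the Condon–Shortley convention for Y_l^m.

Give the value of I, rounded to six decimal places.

0.100084

m-sum 0 ✓  L=12 even ✓  4≤6≤6 ✓
Π(2lᵢ+1) = 3×11×13 = 429
triangle coeff Δ(1,5,6) = 1/858
Σ_t [0,0]: t=0:+1/14400 = 1/14400
(3j)²=6/143 [(1 5 6; 0 0 0)], sign=+1
Σ_t [0,0]: t=0:+1/161280 = 1/161280
(3j)²=1/143 [(1 5 6; 1 -3 2)], sign=+1
⇒ 4πI² = 18/143
I = (+1)√(18/143/(4π)) = 0.10008369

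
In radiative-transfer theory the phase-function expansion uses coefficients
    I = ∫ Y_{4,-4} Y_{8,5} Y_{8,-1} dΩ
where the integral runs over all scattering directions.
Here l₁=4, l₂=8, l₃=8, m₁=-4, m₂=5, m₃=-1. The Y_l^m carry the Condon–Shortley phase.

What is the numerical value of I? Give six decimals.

Checks pass: Σm=0; 20 even; l₃=8∈[4,12].
(2·4+1)(2·8+1)(2·8+1) = 2601
Δ: 4! 4! 12! / 21! → 1/185175900
sum: t=0:+1/557383680 t=1:−1/21772800 t=2:+1/8294400 t=3:−1/21772800 t=4:+1/557383680 = 1/30965760
3j²(4 8 8; 0 0 0) = Δ·Π!·Σ² = 36/4199  (sign +1)
sum: t=4:+1/1254113280 = 1/1254113280
3j²(4 8 8; -4 5 -1) = Δ·Π!·Σ² = 55/5814  (sign -1)
combine: 4πI² = 2601·36/4199·55/5814 = 990/4693
take √, sign -1: I = -0.12956491

-0.129565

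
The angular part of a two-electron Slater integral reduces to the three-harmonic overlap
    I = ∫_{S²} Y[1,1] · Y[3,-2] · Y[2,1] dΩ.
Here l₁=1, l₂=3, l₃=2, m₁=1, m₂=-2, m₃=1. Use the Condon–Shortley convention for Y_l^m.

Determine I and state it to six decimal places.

0.261169

Rules hold: Σm=0, L=6 even, 2≤2≤4.
N = 3·7·5 = 105
Δ = 2!·0!·4!/7! = 1/105
Racah Σ t=1..1: t=1:−1/4 = -1/4
⇒ 3j(1 3 2; 0 0 0)² = 3/35, sgn -1
Racah Σ t=0..0: t=0:+1/12 = 1/12
⇒ 3j(1 3 2; 1 -2 1)² = 2/21, sgn -1
4πI² = N·(3j₀)²·(3jₘ)² = 6/7
I = +1·√(0.857143/4π) = 0.26116903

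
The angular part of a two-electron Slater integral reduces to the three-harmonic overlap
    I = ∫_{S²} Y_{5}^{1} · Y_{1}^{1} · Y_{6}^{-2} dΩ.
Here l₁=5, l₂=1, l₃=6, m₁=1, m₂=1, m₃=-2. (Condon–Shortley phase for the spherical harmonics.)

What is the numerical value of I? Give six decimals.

Checks pass: Σm=0; 12 even; l₃=6∈[4,6].
(2·5+1)(2·1+1)(2·6+1) = 429
Δ: 0! 10! 2! / 13! → 1/858
sum: t=0:+1/14400 = 1/14400
3j²(5 1 6; 0 0 0) = Δ·Π!·Σ² = 6/143  (sign +1)
sum: t=0:+1/34560 = 1/34560
3j²(5 1 6; 1 1 -2) = Δ·Π!·Σ² = 14/429  (sign +1)
combine: 4πI² = 429·6/143·14/429 = 84/143
take √, sign +1: I = 0.21620548

0.216205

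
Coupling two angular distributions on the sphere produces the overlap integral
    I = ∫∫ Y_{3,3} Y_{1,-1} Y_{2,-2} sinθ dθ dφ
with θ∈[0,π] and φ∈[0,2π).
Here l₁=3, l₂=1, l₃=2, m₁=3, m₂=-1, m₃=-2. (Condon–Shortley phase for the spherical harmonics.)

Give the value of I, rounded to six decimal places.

Checks pass: Σm=0; 6 even; l₃=2∈[2,4].
(2·3+1)(2·1+1)(2·2+1) = 105
Δ: 2! 4! 0! / 7! → 1/105
sum: t=1:−1/4 = -1/4
3j²(3 1 2; 0 0 0) = Δ·Π!·Σ² = 3/35  (sign -1)
sum: t=0:+1/48 = 1/48
3j²(3 1 2; 3 -1 -2) = Δ·Π!·Σ² = 1/7  (sign +1)
combine: 4πI² = 105·3/35·1/7 = 9/7
take √, sign -1: I = -0.31986543

-0.319865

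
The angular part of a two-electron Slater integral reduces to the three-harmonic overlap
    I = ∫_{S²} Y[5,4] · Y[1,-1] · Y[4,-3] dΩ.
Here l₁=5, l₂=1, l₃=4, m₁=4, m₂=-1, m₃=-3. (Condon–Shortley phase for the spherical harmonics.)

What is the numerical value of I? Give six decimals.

Rules hold: Σm=0, L=10 even, 4≤4≤6.
N = 11·3·9 = 297
Δ = 2!·8!·0!/11! = 1/495
Racah Σ t=1..1: t=1:−1/576 = -1/576
⇒ 3j(5 1 4; 0 0 0)² = 5/99, sgn -1
Racah Σ t=0..0: t=0:+1/10080 = 1/10080
⇒ 3j(5 1 4; 4 -1 -3)² = 4/55, sgn -1
4πI² = N·(3j₀)²·(3jₘ)² = 12/11
I = +1·√(1.09091/4π) = 0.29463840

0.294638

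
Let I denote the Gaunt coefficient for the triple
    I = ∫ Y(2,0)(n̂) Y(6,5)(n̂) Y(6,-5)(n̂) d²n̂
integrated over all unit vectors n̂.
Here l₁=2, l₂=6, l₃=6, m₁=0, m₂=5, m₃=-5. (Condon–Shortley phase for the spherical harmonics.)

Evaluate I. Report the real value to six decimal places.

Rules hold: Σm=0, L=14 even, 4≤6≤8.
N = 5·13·13 = 845
Δ = 2!·2!·10!/15! = 1/90090
Racah Σ t=0..2: t=0:+1/69120 t=1:−1/14400 t=2:+1/69120 = -7/172800
⇒ 3j(2 6 6; 0 0 0)² = 14/715, sgn -1
Racah Σ t=1..2: t=1:−1/3628800 t=2:+1/1451520 = 1/2419200
⇒ 3j(2 6 6; 0 5 -5)² = 11/910, sgn -1
4πI² = N·(3j₀)²·(3jₘ)² = 1/5
I = +1·√(0.2/4π) = 0.12615663

0.126157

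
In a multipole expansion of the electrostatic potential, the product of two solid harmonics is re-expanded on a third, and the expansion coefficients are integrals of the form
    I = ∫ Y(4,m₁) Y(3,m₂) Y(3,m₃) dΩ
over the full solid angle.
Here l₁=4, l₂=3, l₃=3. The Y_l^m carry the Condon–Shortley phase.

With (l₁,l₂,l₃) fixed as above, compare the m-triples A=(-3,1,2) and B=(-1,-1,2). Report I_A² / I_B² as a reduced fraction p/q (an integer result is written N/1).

7/16

l's match ⇒ only the (l;m) 3-j factors differ between A and B.
A: triangle coeff Δ(4,3,3) = 1/34650; Σ_t [3,4]: t=3:−1/144 t=4:+1/288 = -1/288; (3j)²=1/99 [(4 3 3; -3 1 2)], sign=+1
B: triangle coeff Δ(4,3,3) = 1/34650; Σ_t [1,2]: t=1:−1/144 t=2:+1/48 = 1/72; (3j)²=16/693 [(4 3 3; -1 -1 2)], sign=-1
I_A²/I_B² = (1/99)/(16/693) = 7/16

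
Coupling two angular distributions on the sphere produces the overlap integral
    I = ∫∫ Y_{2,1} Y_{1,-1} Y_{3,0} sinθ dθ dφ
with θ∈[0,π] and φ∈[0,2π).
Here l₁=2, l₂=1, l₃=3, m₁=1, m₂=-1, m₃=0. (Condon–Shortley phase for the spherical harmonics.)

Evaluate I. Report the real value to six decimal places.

0.143048

m-sum 0 ✓  L=6 even ✓  1≤3≤3 ✓
Π(2lᵢ+1) = 5×3×7 = 105
triangle coeff Δ(2,1,3) = 1/105
Σ_t [0,0]: t=0:+1/4 = 1/4
(3j)²=3/35 [(2 1 3; 0 0 0)], sign=-1
Σ_t [0,0]: t=0:+1/12 = 1/12
(3j)²=1/35 [(2 1 3; 1 -1 0)], sign=-1
⇒ 4πI² = 9/35
I = (+1)√(9/35/(4π)) = 0.14304817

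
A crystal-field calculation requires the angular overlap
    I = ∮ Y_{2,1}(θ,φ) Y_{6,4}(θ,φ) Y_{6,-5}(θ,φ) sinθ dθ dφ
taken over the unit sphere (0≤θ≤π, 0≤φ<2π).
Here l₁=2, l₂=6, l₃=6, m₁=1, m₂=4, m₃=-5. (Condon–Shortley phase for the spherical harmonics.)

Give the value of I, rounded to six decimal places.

-0.197649

Rules hold: Σm=0, L=14 even, 4≤6≤8.
N = 5·13·13 = 845
Δ = 2!·2!·10!/15! = 1/90090
Racah Σ t=0..2: t=0:+1/69120 t=1:−1/14400 t=2:+1/69120 = -7/172800
⇒ 3j(2 6 6; 0 0 0)² = 14/715, sgn -1
Racah Σ t=0..1: t=0:+1/7257600 t=1:−1/725760 = -1/806400
⇒ 3j(2 6 6; 1 4 -5)² = 27/910, sgn +1
4πI² = N·(3j₀)²·(3jₘ)² = 27/55
I = -1·√(0.490909/4π) = -0.19764945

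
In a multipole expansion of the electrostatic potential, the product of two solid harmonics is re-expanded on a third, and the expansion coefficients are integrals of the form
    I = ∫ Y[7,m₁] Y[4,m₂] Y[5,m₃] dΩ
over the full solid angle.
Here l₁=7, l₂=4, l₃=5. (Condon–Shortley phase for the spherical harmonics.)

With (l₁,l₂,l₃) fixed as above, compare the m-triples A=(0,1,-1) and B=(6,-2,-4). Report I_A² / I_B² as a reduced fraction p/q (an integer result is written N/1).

98/1287

Same 7,4,5: normalisation and zero-m 3j drop out of the ratio.
A: Δ: 6! 8! 2! / 17! → 1/6126120; sum: t=3:−1/41472 t=4:+1/34560 t=5:−1/345600 = 1/518400; 3j²(7 4 5; 0 1 -1) = Δ·Π!·Σ² = 7/36465  (sign +1)
B: Δ: 6! 8! 2! / 17! → 1/6126120; sum: t=0:+1/7257600 t=1:−1/4838400 = -1/14515200; 3j²(7 4 5; 6 -2 -4) = Δ·Π!·Σ² = 3/1190  (sign +1)
I_A²/I_B² = (7/36465)/(3/1190) = 98/1287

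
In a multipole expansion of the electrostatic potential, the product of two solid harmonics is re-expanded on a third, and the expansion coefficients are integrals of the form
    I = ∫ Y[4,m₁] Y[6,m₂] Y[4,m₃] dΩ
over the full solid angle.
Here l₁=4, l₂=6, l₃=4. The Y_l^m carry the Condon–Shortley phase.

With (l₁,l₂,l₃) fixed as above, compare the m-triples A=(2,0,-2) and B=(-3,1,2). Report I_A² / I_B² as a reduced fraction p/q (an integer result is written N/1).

Shared (l₁,l₂,l₃)=(4,6,4): N and (l;000)² cancel in I_A²/I_B².
A: Δ = 6!·2!·6!/15! = 1/1261260; Racah Σ t=0..2: t=0:+1/1036800 t=1:−1/14400 t=2:+1/4608 = 77/518400; ⇒ 3j(4 6 4; 2 0 -2)² = 11/585, sgn +1
B: Δ = 6!·2!·6!/15! = 1/1261260; Racah Σ t=5..6: t=5:−1/11520 t=6:+1/86400 = -13/172800; ⇒ 3j(4 6 4; -3 1 2)² = 13/660, sgn -1
I_A²/I_B² = (11/585)/(13/660) = 484/507

484/507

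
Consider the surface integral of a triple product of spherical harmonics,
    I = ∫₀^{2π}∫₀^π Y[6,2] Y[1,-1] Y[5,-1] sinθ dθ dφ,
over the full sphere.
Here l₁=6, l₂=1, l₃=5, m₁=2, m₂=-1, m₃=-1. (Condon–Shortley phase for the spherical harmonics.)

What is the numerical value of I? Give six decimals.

Rules hold: Σm=0, L=12 even, 5≤5≤7.
N = 13·3·11 = 429
Δ = 2!·10!·0!/13! = 1/858
Racah Σ t=1..1: t=1:−1/14400 = -1/14400
⇒ 3j(6 1 5; 0 0 0)² = 6/143, sgn +1
Racah Σ t=0..0: t=0:+1/34560 = 1/34560
⇒ 3j(6 1 5; 2 -1 -1)² = 14/429, sgn +1
4πI² = N·(3j₀)²·(3jₘ)² = 84/143
I = +1·√(0.587413/4π) = 0.21620548

0.216205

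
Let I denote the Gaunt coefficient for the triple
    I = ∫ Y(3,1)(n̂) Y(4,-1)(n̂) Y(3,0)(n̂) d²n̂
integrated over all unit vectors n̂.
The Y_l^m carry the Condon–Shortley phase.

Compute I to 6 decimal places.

Checks pass: Σm=0; 10 even; l₃=3∈[1,7].
(2·3+1)(2·4+1)(2·3+1) = 441
Δ: 4! 2! 4! / 11! → 1/34650
sum: t=1:−1/72 t=2:+1/16 t=3:−1/72 = 5/144
3j²(3 4 3; 0 0 0) = Δ·Π!·Σ² = 2/77  (sign -1)
sum: t=0:+1/288 t=1:−1/24 t=2:+1/48 = -5/288
3j²(3 4 3; 1 -1 0) = Δ·Π!·Σ² = 5/462  (sign +1)
combine: 4πI² = 441·2/77·5/462 = 15/121
take √, sign -1: I = -0.09932258

-0.099323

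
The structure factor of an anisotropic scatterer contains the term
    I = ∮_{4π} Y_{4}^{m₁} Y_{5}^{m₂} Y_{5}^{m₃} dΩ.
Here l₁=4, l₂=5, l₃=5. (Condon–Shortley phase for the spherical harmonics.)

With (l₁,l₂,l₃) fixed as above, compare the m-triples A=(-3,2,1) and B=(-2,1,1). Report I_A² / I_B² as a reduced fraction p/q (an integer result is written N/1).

1/8

Same 4,5,5: normalisation and zero-m 3j drop out of the ratio.
A: Δ: 4! 4! 6! / 15! → 1/3153150; sum: t=3:−1/6912 t=4:+1/5184 = 1/20736; 3j²(4 5 5; -3 2 1) = Δ·Π!·Σ² = 5/2574  (sign +1)
B: Δ: 4! 4! 6! / 15! → 1/3153150; sum: t=2:+1/4608 t=3:−1/1296 t=4:+1/4608 = -7/20736; 3j²(4 5 5; -2 1 1) = Δ·Π!·Σ² = 20/1287  (sign -1)
I_A²/I_B² = (5/2574)/(20/1287) = 1/8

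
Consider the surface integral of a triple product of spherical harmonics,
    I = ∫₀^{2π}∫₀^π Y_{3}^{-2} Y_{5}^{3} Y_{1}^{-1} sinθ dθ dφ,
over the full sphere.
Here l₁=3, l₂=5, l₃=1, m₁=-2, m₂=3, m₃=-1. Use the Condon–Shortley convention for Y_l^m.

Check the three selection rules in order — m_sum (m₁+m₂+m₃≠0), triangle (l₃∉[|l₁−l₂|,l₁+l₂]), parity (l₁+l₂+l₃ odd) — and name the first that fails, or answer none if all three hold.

triangle

Σmᵢ = 0  ✓
l₃∈[|l₁−l₂|,l₁+l₂]=[2,8], have l₃=1  ✗
Σlᵢ = 9 ⇒ odd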